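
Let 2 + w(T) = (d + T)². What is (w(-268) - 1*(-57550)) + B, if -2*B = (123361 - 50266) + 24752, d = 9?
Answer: 151411/2 ≈ 75706.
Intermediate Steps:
w(T) = -2 + (9 + T)²
B = -97847/2 (B = -((123361 - 50266) + 24752)/2 = -(73095 + 24752)/2 = -½*97847 = -97847/2 ≈ -48924.)
(w(-268) - 1*(-57550)) + B = ((-2 + (9 - 268)²) - 1*(-57550)) - 97847/2 = ((-2 + (-259)²) + 57550) - 97847/2 = ((-2 + 67081) + 57550) - 97847/2 = (67079 + 57550) - 97847/2 = 124629 - 97847/2 = 151411/2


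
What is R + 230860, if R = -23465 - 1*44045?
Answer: 163350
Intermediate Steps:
R = -67510 (R = -23465 - 44045 = -67510)
R + 230860 = -67510 + 230860 = 163350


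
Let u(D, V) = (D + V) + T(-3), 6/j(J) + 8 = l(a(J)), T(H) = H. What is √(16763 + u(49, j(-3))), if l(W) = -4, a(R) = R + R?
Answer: √67234/2 ≈ 129.65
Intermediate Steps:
a(R) = 2*R
j(J) = -½ (j(J) = 6/(-8 - 4) = 6/(-12) = 6*(-1/12) = -½)
u(D, V) = -3 + D + V (u(D, V) = (D + V) - 3 = -3 + D + V)
√(16763 + u(49, j(-3))) = √(16763 + (-3 + 49 - ½)) = √(16763 + 91/2) = √(33617/2) = √67234/2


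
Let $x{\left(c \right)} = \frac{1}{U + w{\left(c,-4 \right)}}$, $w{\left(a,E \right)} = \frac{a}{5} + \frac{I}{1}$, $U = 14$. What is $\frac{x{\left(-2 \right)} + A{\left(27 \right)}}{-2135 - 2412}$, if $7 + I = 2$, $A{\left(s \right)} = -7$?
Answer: $\frac{296}{195521} \approx 0.0015139$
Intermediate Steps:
$I = -5$ ($I = -7 + 2 = -5$)
$w{\left(a,E \right)} = -5 + \frac{a}{5}$ ($w{\left(a,E \right)} = \frac{a}{5} - \frac{5}{1} = a \frac{1}{5} - 5 = \frac{a}{5} - 5 = -5 + \frac{a}{5}$)
$x{\left(c \right)} = \frac{1}{9 + \frac{c}{5}}$ ($x{\left(c \right)} = \frac{1}{14 + \left(-5 + \frac{c}{5}\right)} = \frac{1}{9 + \frac{c}{5}}$)
$\frac{x{\left(-2 \right)} + A{\left(27 \right)}}{-2135 - 2412} = \frac{\frac{5}{45 - 2} - 7}{-2135 - 2412} = \frac{\frac{5}{43} - 7}{-2135 - 2412} = \frac{5 \cdot \frac{1}{43} - 7}{-4547} = \left(\frac{5}{43} - 7\right) \left(- \frac{1}{4547}\right) = \left(- \frac{296}{43}\right) \left(- \frac{1}{4547}\right) = \frac{296}{195521}$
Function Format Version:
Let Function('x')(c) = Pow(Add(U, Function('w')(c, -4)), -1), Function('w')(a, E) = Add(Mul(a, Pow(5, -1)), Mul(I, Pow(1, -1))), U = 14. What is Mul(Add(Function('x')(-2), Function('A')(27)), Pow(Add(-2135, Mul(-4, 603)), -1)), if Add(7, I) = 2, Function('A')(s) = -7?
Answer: Rational(296, 195521) ≈ 0.0015139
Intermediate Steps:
I = -5 (I = Add(-7, 2) = -5)
Function('w')(a, E) = Add(-5, Mul(Rational(1, 5), a)) (Function('w')(a, E) = Add(Mul(a, Pow(5, -1)), Mul(-5, Pow(1, -1))) = Add(Mul(a, Rational(1, 5)), Mul(-5, 1)) = Add(Mul(Rational(1, 5), a), -5) = Add(-5, Mul(Rational(1, 5), a)))
Function('x')(c) = Pow(Add(9, Mul(Rational(1, 5), c)), -1) (Function('x')(c) = Pow(Add(14, Add(-5, Mul(Rational(1, 5), c))), -1) = Pow(Add(9, Mul(Rational(1, 5), c)), -1))
Mul(Add(Function('x')(-2), Function('A')(27)), Pow(Add(-2135, Mul(-4, 603)), -1)) = Mul(Add(Mul(5, Pow(Add(45, -2), -1)), -7), Pow(Add(-2135, Mul(-4, 603)), -1)) = Mul(Add(Mul(5, Pow(43, -1)), -7), Pow(Add(-2135, -2412), -1)) = Mul(Add(Mul(5, Rational(1, 43)), -7), Pow(-4547, -1)) = Mul(Add(Rational(5, 43), -7), Rational(-1, 4547)) = Mul(Rational(-296, 43), Rational(-1, 4547)) = Rational(296, 195521)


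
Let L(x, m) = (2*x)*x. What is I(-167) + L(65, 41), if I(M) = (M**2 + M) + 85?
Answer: 36257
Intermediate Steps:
L(x, m) = 2*x**2
I(M) = 85 + M + M**2 (I(M) = (M + M**2) + 85 = 85 + M + M**2)
I(-167) + L(65, 41) = (85 - 167 + (-167)**2) + 2*65**2 = (85 - 167 + 27889) + 2*4225 = 27807 + 8450 = 36257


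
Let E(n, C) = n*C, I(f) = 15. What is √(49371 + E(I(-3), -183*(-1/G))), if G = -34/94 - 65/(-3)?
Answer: √111671844279/1502 ≈ 222.49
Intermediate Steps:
G = 3004/141 (G = -34*1/94 - 65*(-⅓) = -17/47 + 65/3 = 3004/141 ≈ 21.305)
E(n, C) = C*n
√(49371 + E(I(-3), -183*(-1/G))) = √(49371 - 183/((-1*3004/141))*15) = √(49371 - 183/(-3004/141)*15) = √(49371 - 183*(-141/3004)*15) = √(49371 + (25803/3004)*15) = √(49371 + 387045/3004) = √(148697529/3004) = √111671844279/1502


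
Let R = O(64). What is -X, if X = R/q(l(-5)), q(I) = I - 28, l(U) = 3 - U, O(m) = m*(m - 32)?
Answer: 512/5 ≈ 102.40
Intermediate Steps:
O(m) = m*(-32 + m)
q(I) = -28 + I
R = 2048 (R = 64*(-32 + 64) = 64*32 = 2048)
X = -512/5 (X = 2048/(-28 + (3 - 1*(-5))) = 2048/(-28 + (3 + 5)) = 2048/(-28 + 8) = 2048/(-20) = 2048*(-1/20) = -512/5 ≈ -102.40)
-X = -1*(-512/5) = 512/5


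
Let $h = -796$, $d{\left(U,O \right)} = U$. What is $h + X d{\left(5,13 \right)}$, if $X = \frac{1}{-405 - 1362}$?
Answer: $- \frac{1406537}{1767} \approx -796.0$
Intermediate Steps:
$X = - \frac{1}{1767}$ ($X = \frac{1}{-1767} = - \frac{1}{1767} \approx -0.00056593$)
$h + X d{\left(5,13 \right)} = -796 - \frac{5}{1767} = - \frac{1406537}{1767}$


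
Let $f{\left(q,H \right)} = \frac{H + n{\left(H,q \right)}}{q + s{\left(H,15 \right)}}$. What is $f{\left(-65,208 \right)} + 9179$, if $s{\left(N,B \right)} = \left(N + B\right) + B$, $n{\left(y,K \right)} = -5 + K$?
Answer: $\frac{1588105}{173} \approx 9179.8$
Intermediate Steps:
$s{\left(N,B \right)} = N + 2 B$ ($s{\left(N,B \right)} = \left(B + N\right) + B = N + 2 B$)
$f{\left(q,H \right)} = \frac{-5 + H + q}{30 + H + q}$ ($f{\left(q,H \right)} = \frac{H + \left(-5 + q\right)}{q + \left(H + 2 \cdot 15\right)} = \frac{-5 + H + q}{q + \left(H + 30\right)} = \frac{-5 + H + q}{q + \left(30 + H\right)} = \frac{-5 + H + q}{30 + H + q}$)
$f{\left(-65,208 \right)} + 9179 = \frac{-5 + 208 - 65}{30 + 208 - 65} + 9179 = \frac{1}{173} \cdot 138 + 9179 = \frac{138}{173} + 9179 = \frac{1588105}{173}$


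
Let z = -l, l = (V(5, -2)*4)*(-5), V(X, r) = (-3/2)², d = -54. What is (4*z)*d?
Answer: -9720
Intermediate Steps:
V(X, r) = 9/4 (V(X, r) = (-3*½)² = (-3/2)² = 9/4)
l = -45 (l = ((9/4)*4)*(-5) = 9*(-5) = -45)
z = 45 (z = -1*(-45) = 45)
(4*z)*d = (4*45)*(-54) = 180*(-54) = -9720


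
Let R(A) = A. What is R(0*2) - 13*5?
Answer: -65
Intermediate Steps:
R(0*2) - 13*5 = 0*2 - 13*5 = 0 - 65 = -65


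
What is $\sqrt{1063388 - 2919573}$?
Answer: $i \sqrt{1856185} \approx 1362.4 i$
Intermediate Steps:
$\sqrt{1063388 - 2919573} = \sqrt{-1856185} = i \sqrt{1856185}$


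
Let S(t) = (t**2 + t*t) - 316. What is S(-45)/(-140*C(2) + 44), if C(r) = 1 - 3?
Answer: 1867/162 ≈ 11.525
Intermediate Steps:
C(r) = -2
S(t) = -316 + 2*t**2 (S(t) = (t**2 + t**2) - 316 = 2*t**2 - 316 = -316 + 2*t**2)
S(-45)/(-140*C(2) + 44) = (-316 + 2*(-45)**2)/(-140*(-2) + 44) = (-316 + 2*2025)/(280 + 44) = (-316 + 4050)/324 = 3734*(1/324) = 1867/162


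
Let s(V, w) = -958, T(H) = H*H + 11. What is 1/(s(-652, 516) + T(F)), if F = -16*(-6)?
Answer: 1/8269 ≈ 0.00012093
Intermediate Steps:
F = 96
T(H) = 11 + H² (T(H) = H² + 11 = 11 + H²)
1/(s(-652, 516) + T(F)) = 1/(-958 + (11 + 96²)) = 1/(-958 + (11 + 9216)) = 1/(-958 + 9227) = 1/8269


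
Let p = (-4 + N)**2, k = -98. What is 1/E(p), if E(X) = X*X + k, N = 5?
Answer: -1/97 ≈ -0.010309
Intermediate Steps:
p = 1 (p = (-4 + 5)**2 = 1**2 = 1)
E(X) = -98 + X**2 (E(X) = X*X - 98 = X**2 - 98 = -98 + X**2)
1/E(p) = 1/(-98 + 1**2) = 1/(-98 + 1) = 1/(-97) = -1/97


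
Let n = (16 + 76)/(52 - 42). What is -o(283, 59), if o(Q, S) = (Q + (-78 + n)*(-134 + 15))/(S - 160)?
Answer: 42351/505 ≈ 83.863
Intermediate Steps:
n = 46/5 (n = 92/10 = 92*(⅒) = 46/5 ≈ 9.2000)
o(Q, S) = (40936/5 + Q)/(-160 + S) (o(Q, S) = (Q + (-78 + 46/5)*(-134 + 15))/(S - 160) = (Q - 344/5*(-119))/(-160 + S) = (Q + 40936/5)/(-160 + S) = (40936/5 + Q)/(-160 + S))
-o(283, 59) = -(40936/5 + 283)/(-160 + 59) = -42351/((-101)*5) = -(-1)*42351/(101*5) = -1*(-42351/505) = 42351/505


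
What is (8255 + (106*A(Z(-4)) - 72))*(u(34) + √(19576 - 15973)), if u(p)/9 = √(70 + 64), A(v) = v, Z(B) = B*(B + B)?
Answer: 11575*√3603 + 104175*√134 ≈ 1.9007e+6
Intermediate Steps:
Z(B) = 2*B² (Z(B) = B*(2*B) = 2*B²)
u(p) = 9*√134 (u(p) = 9*√(70 + 64) = 9*√134)
(8255 + (106*A(Z(-4)) - 72))*(u(34) + √(19576 - 15973)) = (8255 + (106*(2*(-4)²) - 72))*(9*√134 + √(19576 - 15973)) = (8255 + (106*(2*16) - 72))*(9*√134 + √3603) = (8255 + (106*32 - 72))*(√3603 + 9*√134) = (8255 + (3392 - 72))*(√3603 + 9*√134) = (8255 + 3320)*(√3603 + 9*√134) = 11575*(√3603 + 9*√134) = 11575*√3603 + 104175*√134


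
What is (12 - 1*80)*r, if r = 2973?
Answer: -202164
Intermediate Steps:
(12 - 1*80)*r = (12 - 1*80)*2973 = (12 - 80)*2973 = -68*2973 = -202164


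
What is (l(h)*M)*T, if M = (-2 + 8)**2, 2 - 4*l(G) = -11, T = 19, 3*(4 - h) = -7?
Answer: 2223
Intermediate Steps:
h = 19/3 (h = 4 - 1/3*(-7) = 4 + 7/3 = 19/3 ≈ 6.3333)
l(G) = 13/4 (l(G) = 1/2 - 1/4*(-11) = 1/2 + 11/4 = 13/4)
M = 36 (M = 6**2 = 36)
(l(h)*M)*T = ((13/4)*36)*19 = 117*19 = 2223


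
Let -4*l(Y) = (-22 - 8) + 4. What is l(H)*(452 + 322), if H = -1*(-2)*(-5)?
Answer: 5031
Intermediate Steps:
H = -10 (H = 2*(-5) = -10)
l(Y) = 13/2 (l(Y) = -((-22 - 8) + 4)/4 = -(-30 + 4)/4 = -¼*(-26) = 13/2)
l(H)*(452 + 322) = 13*(452 + 322)/2 = (13/2)*774 = 5031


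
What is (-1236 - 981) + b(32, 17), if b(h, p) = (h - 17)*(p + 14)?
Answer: -1752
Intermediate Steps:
b(h, p) = (-17 + h)*(14 + p)
(-1236 - 981) + b(32, 17) = (-1236 - 981) + (-238 - 17*17 + 14*32 + 32*17) = -2217 + (-238 - 289 + 448 + 544) = -2217 + 465 = -1752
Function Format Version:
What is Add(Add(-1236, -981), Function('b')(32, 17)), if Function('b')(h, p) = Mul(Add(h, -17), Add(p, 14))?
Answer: -1752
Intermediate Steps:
Function('b')(h, p) = Mul(Add(-17, h), Add(14, p))
Add(Add(-1236, -981), Function('b')(32, 17)) = Add(Add(-1236, -981), Add(-238, Mul(-17, 17), Mul(14, 32), Mul(32, 17))) = Add(-2217, Add(-238, -289, 448, 544)) = Add(-2217, 465) = -1752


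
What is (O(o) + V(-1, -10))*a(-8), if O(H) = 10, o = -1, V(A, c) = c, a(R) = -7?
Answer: 0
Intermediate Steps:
(O(o) + V(-1, -10))*a(-8) = (10 - 10)*(-7) = 0*(-7) = 0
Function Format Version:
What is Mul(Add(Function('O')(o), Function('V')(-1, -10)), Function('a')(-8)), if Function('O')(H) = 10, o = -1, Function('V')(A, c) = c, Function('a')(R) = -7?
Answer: 0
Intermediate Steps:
Mul(Add(Function('O')(o), Function('V')(-1, -10)), Function('a')(-8)) = Mul(Add(10, -10), -7) = Mul(0, -7) = 0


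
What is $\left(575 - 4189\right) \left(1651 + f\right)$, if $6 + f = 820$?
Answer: $-8908510$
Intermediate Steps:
$f = 814$ ($f = -6 + 820 = 814$)
$\left(575 - 4189\right) \left(1651 + f\right) = \left(575 - 4189\right) \left(1651 + 814\right) = \left(-3614\right) 2465 = -8908510$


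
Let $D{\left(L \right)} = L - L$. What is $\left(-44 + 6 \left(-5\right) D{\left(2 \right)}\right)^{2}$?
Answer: $1936$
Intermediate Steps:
$D{\left(L \right)} = 0$
$\left(-44 + 6 \left(-5\right) D{\left(2 \right)}\right)^{2} = \left(-44 + 6 \left(-5\right) 0\right)^{2} = \left(-44 - 0\right)^{2} = \left(-44 + 0\right)^{2} = \left(-44\right)^{2} = 1936$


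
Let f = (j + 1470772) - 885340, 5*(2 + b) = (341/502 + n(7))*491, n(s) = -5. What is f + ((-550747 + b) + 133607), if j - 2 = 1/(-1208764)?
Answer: 254655111276207/1516998820 ≈ 1.6787e+5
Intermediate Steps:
j = 2417527/1208764 (j = 2 + 1/(-1208764) = 2 - 1/1208764 = 2417527/1208764 ≈ 2.0000)
b = -1069999/2510 (b = -2 + ((341/502 - 5)*491)/5 = -2 + (-2169/502*491)/5 = -2 + (1/5)*(-1064979/502) = -2 - 1064979/2510 = -1069999/2510 ≈ -426.29)
f = 707651543575/1208764 (f = (2417527/1208764 + 1470772) - 885340 = 1777818663335/1208764 - 885340 = 707651543575/1208764 ≈ 5.8543e+5)
f + ((-550747 + b) + 133607) = 707651543575/1208764 + ((-550747 - 1069999/2510) + 133607) = 707651543575/1208764 + (-1383444969/2510 + 133607) = 707651543575/1208764 - 1048091399/2510 = 254655111276207/1516998820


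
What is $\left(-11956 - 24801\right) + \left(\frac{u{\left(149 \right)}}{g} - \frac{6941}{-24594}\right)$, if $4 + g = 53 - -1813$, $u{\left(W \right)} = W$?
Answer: $- \frac{420808624637}{11448507} \approx -36757.0$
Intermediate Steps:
$g = 1862$ ($g = -4 + \left(53 - -1813\right) = -4 + \left(53 + 1813\right) = -4 + 1866 = 1862$)
$\left(-11956 - 24801\right) + \left(\frac{u{\left(149 \right)}}{g} - \frac{6941}{-24594}\right) = \left(-11956 - 24801\right) + \left(\frac{149}{1862} - \frac{6941}{-24594}\right) = \left(-11956 - 24801\right) + \left(149 \cdot \frac{1}{1862} - - \frac{6941}{24594}\right) = -36757 + \left(\frac{149}{1862} + \frac{6941}{24594}\right) = -36757 + \frac{4147162}{11448507} = - \frac{420808624637}{11448507}$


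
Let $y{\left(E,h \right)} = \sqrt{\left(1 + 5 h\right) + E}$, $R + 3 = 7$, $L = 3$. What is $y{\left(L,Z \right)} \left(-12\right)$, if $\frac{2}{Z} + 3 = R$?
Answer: $- 12 \sqrt{14} \approx -44.9$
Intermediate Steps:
$R = 4$ ($R = -3 + 7 = 4$)
$Z = 2$ ($Z = \frac{2}{-3 + 4} = \frac{2}{1} = 2 \cdot 1 = 2$)
$y{\left(E,h \right)} = \sqrt{1 + E + 5 h}$
$y{\left(L,Z \right)} \left(-12\right) = \sqrt{1 + 3 + 5 \cdot 2} \left(-12\right) = \sqrt{1 + 3 + 10} \left(-12\right) = \sqrt{14} \left(-12\right) = - 12 \sqrt{14}$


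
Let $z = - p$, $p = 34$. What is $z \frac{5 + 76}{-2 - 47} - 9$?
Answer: $\frac{2313}{49} \approx 47.204$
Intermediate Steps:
$z = -34$ ($z = \left(-1\right) 34 = -34$)
$z \frac{5 + 76}{-2 - 47} - 9 = - 34 \frac{5 + 76}{-2 - 47} - 9 = - 34 \frac{81}{-49} - 9 = - 34 \cdot 81 \left(- \frac{1}{49}\right) - 9 = \left(-34\right) \left(- \frac{81}{49}\right) - 9 = \frac{2754}{49} - 9 = \frac{2313}{49}$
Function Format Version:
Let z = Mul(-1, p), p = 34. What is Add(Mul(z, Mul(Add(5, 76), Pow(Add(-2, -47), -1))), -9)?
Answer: Rational(2313, 49) ≈ 47.204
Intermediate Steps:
z = -34 (z = Mul(-1, 34) = -34)
Add(Mul(z, Mul(Add(5, 76), Pow(Add(-2, -47), -1))), -9) = Add(Mul(-34, Mul(Add(5, 76), Pow(Add(-2, -47), -1))), -9) = Add(Mul(-34, Mul(81, Pow(-49, -1))), -9) = Add(Mul(-34, Mul(81, Rational(-1, 49))), -9) = Add(Mul(-34, Rational(-81, 49)), -9) = Add(Rational(2754, 49), -9) = Rational(2313, 49)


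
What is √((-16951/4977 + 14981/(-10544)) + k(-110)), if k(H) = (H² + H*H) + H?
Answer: √460609997317893353/4373124 ≈ 155.19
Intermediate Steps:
k(H) = H + 2*H² (k(H) = (H² + H²) + H = 2*H² + H = H + 2*H²)
√((-16951/4977 + 14981/(-10544)) + k(-110)) = √((-16951/4977 + 14981/(-10544)) - 110*(1 + 2*(-110))) = √((-16951*1/4977 + 14981*(-1/10544)) - 110*(1 - 220)) = √((-16951/4977 - 14981/10544) - 110*(-219)) = √(-253291781/52477488 + 24090) = √(1263929394139/52477488) = √460609997317893353/4373124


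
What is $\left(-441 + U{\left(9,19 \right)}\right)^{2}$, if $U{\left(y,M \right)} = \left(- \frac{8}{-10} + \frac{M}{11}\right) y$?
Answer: $\frac{529184016}{3025} \approx 1.7494 \cdot 10^{5}$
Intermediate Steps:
$U{\left(y,M \right)} = y \left(\frac{4}{5} + \frac{M}{11}\right)$ ($U{\left(y,M \right)} = \left(\left(-8\right) \left(- \frac{1}{10}\right) + M \frac{1}{11}\right) y = \left(\frac{4}{5} + \frac{M}{11}\right) y = y \left(\frac{4}{5} + \frac{M}{11}\right)$)
$\left(-441 + U{\left(9,19 \right)}\right)^{2} = \left(-441 + \frac{1}{55} \cdot 9 \left(44 + 5 \cdot 19\right)\right)^{2} = \left(-441 + \frac{1}{55} \cdot 9 \left(44 + 95\right)\right)^{2} = \left(-441 + \frac{1}{55} \cdot 9 \cdot 139\right)^{2} = \left(-441 + \frac{1251}{55}\right)^{2} = \left(- \frac{23004}{55}\right)^{2} = \frac{529184016}{3025}$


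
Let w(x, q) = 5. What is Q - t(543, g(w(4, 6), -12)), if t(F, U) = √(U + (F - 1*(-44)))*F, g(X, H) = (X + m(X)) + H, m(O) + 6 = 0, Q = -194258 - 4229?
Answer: -198487 - 543*√574 ≈ -2.1150e+5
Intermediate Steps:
Q = -198487
m(O) = -6 (m(O) = -6 + 0 = -6)
g(X, H) = -6 + H + X (g(X, H) = (X - 6) + H = (-6 + X) + H = -6 + H + X)
t(F, U) = F*√(44 + F + U) (t(F, U) = √(U + (F + 44))*F = √(U + (44 + F))*F = √(44 + F + U)*F = F*√(44 + F + U))
Q - t(543, g(w(4, 6), -12)) = -198487 - 543*√(44 + 543 + (-6 - 12 + 5)) = -198487 - 543*√(44 + 543 - 13) = -198487 - 543*√574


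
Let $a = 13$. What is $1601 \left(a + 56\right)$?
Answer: $110469$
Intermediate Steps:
$1601 \left(a + 56\right) = 1601 \left(13 + 56\right) = 1601 \cdot 69 = 110469$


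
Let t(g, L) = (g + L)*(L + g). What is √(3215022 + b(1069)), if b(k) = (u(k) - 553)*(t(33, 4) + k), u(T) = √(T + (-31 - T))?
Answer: √(1866808 + 2438*I*√31) ≈ 1366.3 + 4.967*I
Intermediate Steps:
u(T) = I*√31 (u(T) = √(-31) = I*√31)
t(g, L) = (L + g)² (t(g, L) = (L + g)*(L + g) = (L + g)²)
b(k) = (-553 + I*√31)*(1369 + k) (b(k) = (I*√31 - 553)*((4 + 33)² + k) = (-553 + I*√31)*(37² + k) = (-553 + I*√31)*(1369 + k))
√(3215022 + b(1069)) = √(3215022 + (-757057 - 553*1069 + 1369*I*√31 + I*1069*√31)) = √(3215022 + (-757057 - 591157 + 1369*I*√31 + 1069*I*√31)) = √(3215022 + (-1348214 + 2438*I*√31)) = √(1866808 + 2438*I*√31)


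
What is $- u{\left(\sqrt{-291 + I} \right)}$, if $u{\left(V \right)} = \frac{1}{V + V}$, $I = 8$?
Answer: $\frac{i \sqrt{283}}{566} \approx 0.029722 i$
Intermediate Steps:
$u{\left(V \right)} = \frac{1}{2 V}$
$- u{\left(\sqrt{-291 + I} \right)} = - \frac{1}{2 \sqrt{-291 + 8}} = - \frac{1}{2 \sqrt{-283}} = - \frac{1}{2 i \sqrt{283}} = - \frac{\left(- \frac{1}{283}\right) i \sqrt{283}}{2} = - \frac{\left(-1\right) i \sqrt{283}}{566} = \frac{i \sqrt{283}}{566}$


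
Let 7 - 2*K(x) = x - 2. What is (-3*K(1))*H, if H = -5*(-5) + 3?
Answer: -336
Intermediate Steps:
K(x) = 9/2 - x/2 (K(x) = 7/2 - (x - 2)/2 = 7/2 - (-2 + x)/2 = 7/2 + (1 - x/2) = 9/2 - x/2)
H = 28 (H = 25 + 3 = 28)
(-3*K(1))*H = -3*(9/2 - ½*1)*28 = -3*(9/2 - ½)*28 = -3*4*28 = -12*28 = -336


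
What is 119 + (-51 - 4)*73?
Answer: -3896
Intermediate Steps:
119 + (-51 - 4)*73 = 119 - 55*73 = 119 - 4015 = -3896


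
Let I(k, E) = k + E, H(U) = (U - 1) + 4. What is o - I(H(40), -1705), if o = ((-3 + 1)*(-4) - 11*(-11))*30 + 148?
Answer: 5680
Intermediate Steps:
H(U) = 3 + U (H(U) = (-1 + U) + 4 = 3 + U)
I(k, E) = E + k
o = 4018 (o = (-2*(-4) + 121)*30 + 148 = (8 + 121)*30 + 148 = 129*30 + 148 = 3870 + 148 = 4018)
o - I(H(40), -1705) = 4018 - (-1705 + (3 + 40)) = 4018 - (-1705 + 43) = 4018 - 1*(-1662) = 4018 + 1662 = 5680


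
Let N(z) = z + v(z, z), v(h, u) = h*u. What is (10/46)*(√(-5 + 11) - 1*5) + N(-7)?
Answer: 941/23 + 5*√6/23 ≈ 41.446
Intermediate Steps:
N(z) = z + z² (N(z) = z + z*z = z + z²)
(10/46)*(√(-5 + 11) - 1*5) + N(-7) = (10/46)*(√(-5 + 11) - 1*5) - 7*(1 - 7) = (10*(1/46))*(√6 - 5) - 7*(-6) = 5*(-5 + √6)/23 + 42 = (-25/23 + 5*√6/23) + 42 = 941/23 + 5*√6/23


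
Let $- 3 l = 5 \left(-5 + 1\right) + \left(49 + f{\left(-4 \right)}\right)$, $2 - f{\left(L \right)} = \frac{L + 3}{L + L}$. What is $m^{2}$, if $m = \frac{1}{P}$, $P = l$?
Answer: $\frac{576}{61009} \approx 0.0094412$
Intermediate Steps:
$f{\left(L \right)} = 2 - \frac{3 + L}{2 L}$ ($f{\left(L \right)} = 2 - \frac{L + 3}{L + L} = 2 - \frac{3 + L}{2 L}$)
$l = - \frac{247}{24}$ ($l = - \frac{5 \left(-5 + 1\right) + \left(49 + \frac{3 \left(-1 - 4\right)}{2 \left(-4\right)}\right)}{3} = - \frac{5 \left(-4\right) + \left(49 + \frac{3}{2} \left(- \frac{1}{4}\right) \left(-5\right)\right)}{3} = - \frac{-20 + \left(49 + \frac{15}{8}\right)}{3} = - \frac{-20 + \frac{407}{8}}{3} = \left(- \frac{1}{3}\right) \frac{247}{8} = - \frac{247}{24} \approx -10.292$)
$P = - \frac{247}{24} \approx -10.292$
$m = - \frac{24}{247}$ ($m = \frac{1}{- \frac{247}{24}} = - \frac{24}{247} \approx -0.097166$)
$m^{2} = \left(- \frac{24}{247}\right)^{2} = \frac{576}{61009}$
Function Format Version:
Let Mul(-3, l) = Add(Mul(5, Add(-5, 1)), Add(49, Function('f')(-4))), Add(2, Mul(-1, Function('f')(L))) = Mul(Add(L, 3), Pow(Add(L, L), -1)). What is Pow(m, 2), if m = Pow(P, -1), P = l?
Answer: Rational(576, 61009) ≈ 0.0094412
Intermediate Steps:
Function('f')(L) = Add(2, Mul(Rational(-1, 2), Pow(L, -1), Add(3, L))) (Function('f')(L) = Add(2, Mul(-1, Mul(Add(L, 3), Pow(Add(L, L), -1)))) = Add(2, Mul(-1, Mul(Add(3, L), Pow(Mul(2, L), -1)))) = Add(2, Mul(-1, Mul(Add(3, L), Mul(Rational(1, 2), Pow(L, -1))))) = Add(2, Mul(-1, Mul(Rational(1, 2), Pow(L, -1), Add(3, L)))) = Add(2, Mul(Rational(-1, 2), Pow(L, -1), Add(3, L))))
l = Rational(-247, 24) (l = Mul(Rational(-1, 3), Add(Mul(5, Add(-5, 1)), Add(49, Mul(Rational(3, 2), Pow(-4, -1), Add(-1, -4))))) = Mul(Rational(-1, 3), Add(Mul(5, -4), Add(49, Mul(Rational(3, 2), Rational(-1, 4), -5)))) = Mul(Rational(-1, 3), Add(-20, Add(49, Rational(15, 8)))) = Mul(Rational(-1, 3), Add(-20, Rational(407, 8))) = Mul(Rational(-1, 3), Rational(247, 8)) = Rational(-247, 24) ≈ -10.292)
P = Rational(-247, 24) ≈ -10.292
m = Rational(-24, 247) (m = Pow(Rational(-247, 24), -1) = Rational(-24, 247) ≈ -0.097166)
Pow(m, 2) = Pow(Rational(-24, 247), 2) = Rational(576, 61009)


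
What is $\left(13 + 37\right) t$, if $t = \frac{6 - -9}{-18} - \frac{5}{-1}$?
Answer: $\frac{625}{3} \approx 208.33$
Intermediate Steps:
$t = \frac{25}{6}$ ($t = \left(6 + 9\right) \left(- \frac{1}{18}\right) - -5 = 15 \left(- \frac{1}{18}\right) + 5 = - \frac{5}{6} + 5 = \frac{25}{6} \approx 4.1667$)
$\left(13 + 37\right) t = \left(13 + 37\right) \frac{25}{6} = 50 \cdot \frac{25}{6} = \frac{625}{3}$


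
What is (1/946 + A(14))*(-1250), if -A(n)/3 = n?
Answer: 24831875/473 ≈ 52499.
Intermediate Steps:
A(n) = -3*n
(1/946 + A(14))*(-1250) = (1/946 - 3*14)*(-1250) = (1/946 - 42)*(-1250) = -39731/946*(-1250) = 24831875/473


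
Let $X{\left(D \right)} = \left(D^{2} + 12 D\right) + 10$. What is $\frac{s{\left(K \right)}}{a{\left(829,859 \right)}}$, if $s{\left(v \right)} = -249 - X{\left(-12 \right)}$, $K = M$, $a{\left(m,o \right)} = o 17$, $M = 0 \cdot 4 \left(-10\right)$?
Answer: $- \frac{259}{14603} \approx -0.017736$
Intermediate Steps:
$X{\left(D \right)} = 10 + D^{2} + 12 D$
$M = 0$ ($M = 0 \left(-10\right) = 0$)
$a{\left(m,o \right)} = 17 o$
$K = 0$
$s{\left(v \right)} = -259$ ($s{\left(v \right)} = -249 - \left(10 + \left(-12\right)^{2} + 12 \left(-12\right)\right) = -249 - \left(10 + 144 - 144\right) = -249 - 10 = -259$)
$\frac{s{\left(K \right)}}{a{\left(829,859 \right)}} = - \frac{259}{17 \cdot 859} = - \frac{259}{14603}$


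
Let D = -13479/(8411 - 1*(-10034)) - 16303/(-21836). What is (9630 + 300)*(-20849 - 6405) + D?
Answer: -109001191494563009/402765020 ≈ -2.7063e+8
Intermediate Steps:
D = 6381391/402765020 (D = -13479/(8411 + 10034) - 16303*(-1/21836) = -13479/18445 + 16303/21836 = 6381391/402765020 ≈ 0.015844)
(9630 + 300)*(-20849 - 6405) + D = (9630 + 300)*(-20849 - 6405) + 6381391/402765020 = 9930*(-27254) + 6381391/402765020 = -270632220 + 6381391/402765020 = -109001191494563009/402765020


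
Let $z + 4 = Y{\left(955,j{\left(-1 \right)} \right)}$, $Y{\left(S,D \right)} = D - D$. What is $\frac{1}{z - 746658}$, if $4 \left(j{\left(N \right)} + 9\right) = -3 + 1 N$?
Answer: $- \frac{1}{746662} \approx -1.3393 \cdot 10^{-6}$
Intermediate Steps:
$j{\left(N \right)} = - \frac{39}{4} + \frac{N}{4}$ ($j{\left(N \right)} = -9 + \frac{-3 + 1 N}{4} = -9 + \frac{-3 + N}{4} = -9 + \left(- \frac{3}{4} + \frac{N}{4}\right) = - \frac{39}{4} + \frac{N}{4}$)
$Y{\left(S,D \right)} = 0$
$z = -4$ ($z = -4 + 0 = -4$)
$\frac{1}{z - 746658} = \frac{1}{-4 - 746658} = \frac{1}{-746662} = - \frac{1}{746662}$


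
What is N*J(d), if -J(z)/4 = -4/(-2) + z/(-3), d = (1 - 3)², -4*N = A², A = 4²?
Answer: 512/3 ≈ 170.67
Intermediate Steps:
A = 16
N = -64 (N = -¼*16² = -¼*256 = -64)
d = 4 (d = (-2)² = 4)
J(z) = -8 + 4*z/3 (J(z) = -4*(-4/(-2) + z/(-3)) = -4*(-4*(-½) + z*(-⅓)) = -4*(2 - z/3) = -8 + 4*z/3)
N*J(d) = -64*(-8 + (4/3)*4) = -64*(-8 + 16/3) = -64*(-8/3) = 512/3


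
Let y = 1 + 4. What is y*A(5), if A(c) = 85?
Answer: 425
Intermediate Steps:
y = 5
y*A(5) = 5*85 = 425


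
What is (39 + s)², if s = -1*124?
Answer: 7225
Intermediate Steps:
s = -124
(39 + s)² = (39 - 124)² = (-85)² = 7225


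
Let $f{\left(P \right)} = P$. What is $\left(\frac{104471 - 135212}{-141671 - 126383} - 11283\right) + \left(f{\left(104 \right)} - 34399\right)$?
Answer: $- \frac{12217334471}{268054} \approx -45578.0$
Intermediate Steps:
$\left(\frac{104471 - 135212}{-141671 - 126383} - 11283\right) + \left(f{\left(104 \right)} - 34399\right) = \left(\frac{104471 - 135212}{-141671 - 126383} - 11283\right) + \left(104 - 34399\right) = \left(- \frac{30741}{-268054} - 11283\right) + \left(104 - 34399\right) = \left(\left(-30741\right) \left(- \frac{1}{268054}\right) - 11283\right) - 34295 = \left(\frac{30741}{268054} - 11283\right) - 34295 = - \frac{3024422541}{268054} - 34295 = - \frac{12217334471}{268054}$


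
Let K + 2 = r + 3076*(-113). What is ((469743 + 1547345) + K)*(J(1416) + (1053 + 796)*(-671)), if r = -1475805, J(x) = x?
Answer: -240036568259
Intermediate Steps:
K = -1823395 (K = -2 + (-1475805 + 3076*(-113)) = -2 + (-1475805 - 347588) = -2 - 1823393 = -1823395)
((469743 + 1547345) + K)*(J(1416) + (1053 + 796)*(-671)) = ((469743 + 1547345) - 1823395)*(1416 + (1053 + 796)*(-671)) = (2017088 - 1823395)*(1416 + 1849*(-671)) = 193693*(1416 - 1240679) = 193693*(-1239263) = -240036568259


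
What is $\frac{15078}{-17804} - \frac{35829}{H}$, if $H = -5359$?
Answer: $\frac{278548257}{47705818} \approx 5.8389$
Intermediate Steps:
$\frac{15078}{-17804} - \frac{35829}{H} = \frac{15078}{-17804} - \frac{35829}{-5359} = 15078 \left(- \frac{1}{17804}\right) - - \frac{35829}{5359} = - \frac{7539}{8902} + \frac{35829}{5359} = \frac{278548257}{47705818}$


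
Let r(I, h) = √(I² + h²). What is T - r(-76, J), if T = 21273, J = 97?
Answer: 21273 - √15185 ≈ 21150.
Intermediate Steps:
T - r(-76, J) = 21273 - √((-76)² + 97²) = 21273 - √(5776 + 9409) = 21273 - √15185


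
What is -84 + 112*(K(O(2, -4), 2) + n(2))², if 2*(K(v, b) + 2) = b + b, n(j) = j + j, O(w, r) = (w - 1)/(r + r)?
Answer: 1708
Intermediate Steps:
O(w, r) = (-1 + w)/(2*r) (O(w, r) = (-1 + w)/((2*r)) = (-1 + w)*(1/(2*r)) = (-1 + w)/(2*r))
n(j) = 2*j
K(v, b) = -2 + b (K(v, b) = -2 + (b + b)/2 = -2 + (2*b)/2 = -2 + b)
-84 + 112*(K(O(2, -4), 2) + n(2))² = -84 + 112*((-2 + 2) + 2*2)² = -84 + 112*(0 + 4)² = -84 + 112*4² = -84 + 112*16 = -84 + 1792 = 1708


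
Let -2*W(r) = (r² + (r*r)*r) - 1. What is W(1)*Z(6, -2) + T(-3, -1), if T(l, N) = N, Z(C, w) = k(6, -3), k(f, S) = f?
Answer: -4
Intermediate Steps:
Z(C, w) = 6
W(r) = ½ - r²/2 - r³/2 (W(r) = -((r² + (r*r)*r) - 1)/2 = -((r² + r²*r) - 1)/2 = -((r² + r³) - 1)/2 = -(-1 + r² + r³)/2 = ½ - r²/2 - r³/2)
W(1)*Z(6, -2) + T(-3, -1) = (½ - ½*1² - ½*1³)*6 - 1 = (½ - ½*1 - ½*1)*6 - 1 = (½ - ½ - ½)*6 - 1 = -½*6 - 1 = -3 - 1 = -4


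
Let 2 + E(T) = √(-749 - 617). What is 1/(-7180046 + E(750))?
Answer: -3590024/25776544641835 - I*√1366/51553089283670 ≈ -1.3927e-7 - 7.1692e-13*I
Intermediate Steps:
E(T) = -2 + I*√1366 (E(T) = -2 + √(-749 - 617) = -2 + √(-1366) = -2 + I*√1366)
1/(-7180046 + E(750)) = 1/(-7180046 + (-2 + I*√1366)) = 1/(-7180048 + I*√1366)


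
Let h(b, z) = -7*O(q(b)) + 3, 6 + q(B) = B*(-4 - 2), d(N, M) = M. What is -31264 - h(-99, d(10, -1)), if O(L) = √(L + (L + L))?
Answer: -30973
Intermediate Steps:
q(B) = -6 - 6*B (q(B) = -6 + B*(-4 - 2) = -6 + B*(-6) = -6 - 6*B)
O(L) = √3*√L (O(L) = √(L + 2*L) = √(3*L) = √3*√L)
h(b, z) = 3 - 7*√3*√(-6 - 6*b) (h(b, z) = -7*√3*√(-6 - 6*b) + 3 = 3 - 7*√3*√(-6 - 6*b))
-31264 - h(-99, d(10, -1)) = -31264 - (3 - 21*√(-2 - 2*(-99))) = -31264 - (3 - 21*√(-2 + 198)) = -31264 - (3 - 21*√196) = -31264 - (3 - 21*14) = -31264 - (3 - 294) = -31264 - 1*(-291) = -31264 + 291 = -30973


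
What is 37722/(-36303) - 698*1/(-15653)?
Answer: -188374324/189416953 ≈ -0.99450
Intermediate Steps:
37722/(-36303) - 698*1/(-15653) = 37722*(-1/36303) - 698*(-1/15653) = -12574/12101 + 698/15653 = -188374324/189416953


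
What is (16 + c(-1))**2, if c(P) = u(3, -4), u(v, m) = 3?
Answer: 361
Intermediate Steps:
c(P) = 3
(16 + c(-1))**2 = (16 + 3)**2 = 19**2 = 361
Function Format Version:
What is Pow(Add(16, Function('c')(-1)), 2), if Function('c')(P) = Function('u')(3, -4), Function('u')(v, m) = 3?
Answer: 361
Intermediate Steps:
Function('c')(P) = 3
Pow(Add(16, Function('c')(-1)), 2) = Pow(Add(16, 3), 2) = Pow(19, 2) = 361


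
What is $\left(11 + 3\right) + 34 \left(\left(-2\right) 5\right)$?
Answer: $-326$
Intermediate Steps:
$\left(11 + 3\right) + 34 \left(\left(-2\right) 5\right) = 14 + 34 \left(-10\right) = 14 - 340 = -326$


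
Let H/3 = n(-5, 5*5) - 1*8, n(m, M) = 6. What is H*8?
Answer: -48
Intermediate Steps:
H = -6 (H = 3*(6 - 1*8) = 3*(6 - 8) = 3*(-2) = -6)
H*8 = -6*8 = -48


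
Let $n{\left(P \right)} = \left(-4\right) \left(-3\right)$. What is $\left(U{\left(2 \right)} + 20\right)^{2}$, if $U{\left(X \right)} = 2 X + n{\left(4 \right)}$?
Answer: $1296$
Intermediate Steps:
$n{\left(P \right)} = 12$
$U{\left(X \right)} = 12 + 2 X$ ($U{\left(X \right)} = 2 X + 12 = 12 + 2 X$)
$\left(U{\left(2 \right)} + 20\right)^{2} = \left(\left(12 + 2 \cdot 2\right) + 20\right)^{2} = \left(\left(12 + 4\right) + 20\right)^{2} = \left(16 + 20\right)^{2} = 36^{2} = 1296$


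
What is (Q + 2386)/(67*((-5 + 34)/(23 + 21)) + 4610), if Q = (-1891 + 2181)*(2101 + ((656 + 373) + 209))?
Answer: 42710624/204783 ≈ 208.57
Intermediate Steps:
Q = 968310 (Q = 290*(2101 + (1029 + 209)) = 290*(2101 + 1238) = 290*3339 = 968310)
(Q + 2386)/(67*((-5 + 34)/(23 + 21)) + 4610) = (968310 + 2386)/(67*((-5 + 34)/(23 + 21)) + 4610) = 970696/(67*(29/44) + 4610) = 970696/(1943/44 + 4610) = 970696/(204783/44) = 970696*(44/204783) = 42710624/204783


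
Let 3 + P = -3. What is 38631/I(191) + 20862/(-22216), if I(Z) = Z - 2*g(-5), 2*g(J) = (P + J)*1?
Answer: 213503043/1121908 ≈ 190.30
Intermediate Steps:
P = -6 (P = -3 - 3 = -6)
g(J) = -3 + J/2 (g(J) = ((-6 + J)*1)/2 = (-6 + J)/2 = -3 + J/2)
I(Z) = 11 + Z (I(Z) = Z - 2*(-3 + (½)*(-5)) = Z - 2*(-3 - 5/2) = Z - 2*(-11/2) = Z + 11 = 11 + Z)
38631/I(191) + 20862/(-22216) = 38631/(11 + 191) + 20862/(-22216) = 38631/202 + 20862*(-1/22216) = 38631*(1/202) - 10431/11108 = 38631/202 - 10431/11108 = 213503043/1121908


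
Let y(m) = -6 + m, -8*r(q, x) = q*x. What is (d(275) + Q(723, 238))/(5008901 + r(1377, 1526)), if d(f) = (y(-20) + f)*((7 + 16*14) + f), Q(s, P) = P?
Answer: 504928/18984953 ≈ 0.026596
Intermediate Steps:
r(q, x) = -q*x/8
d(f) = (-26 + f)*(231 + f) (d(f) = ((-6 - 20) + f)*((7 + 16*14) + f) = (-26 + f)*((7 + 224) + f) = (-26 + f)*(231 + f))
(d(275) + Q(723, 238))/(5008901 + r(1377, 1526)) = ((-6006 + 275² + 205*275) + 238)/(5008901 - ⅛*1377*1526) = ((-6006 + 75625 + 56375) + 238)/(5008901 - 1050651/4) = (125994 + 238)/(18984953/4) = 126232*(4/18984953) = 504928/18984953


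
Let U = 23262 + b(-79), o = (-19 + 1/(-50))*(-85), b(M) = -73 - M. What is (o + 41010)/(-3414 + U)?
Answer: 47363/22060 ≈ 2.1470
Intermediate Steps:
o = 16167/10 (o = (-19 - 1/50)*(-85) = -951/50*(-85) = 16167/10 ≈ 1616.7)
U = 23268 (U = 23262 + (-73 - 1*(-79)) = 23262 + (-73 + 79) = 23262 + 6 = 23268)
(o + 41010)/(-3414 + U) = (16167/10 + 41010)/(-3414 + 23268) = (426267/10)/19854 = (426267/10)*(1/19854) = 47363/22060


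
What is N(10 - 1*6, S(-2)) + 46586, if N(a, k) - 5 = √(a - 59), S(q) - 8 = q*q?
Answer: 46591 + I*√55 ≈ 46591.0 + 7.4162*I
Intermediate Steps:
S(q) = 8 + q² (S(q) = 8 + q*q = 8 + q²)
N(a, k) = 5 + √(-59 + a) (N(a, k) = 5 + √(a - 59) = 5 + √(-59 + a))
N(10 - 1*6, S(-2)) + 46586 = (5 + √(-59 + (10 - 1*6))) + 46586 = (5 + √(-59 + (10 - 6))) + 46586 = (5 + √(-59 + 4)) + 46586 = (5 + √(-55)) + 46586 = (5 + I*√55) + 46586 = 46591 + I*√55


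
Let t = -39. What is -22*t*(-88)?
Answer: -75504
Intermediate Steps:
-22*t*(-88) = -22*(-39)*(-88) = 858*(-88) = -75504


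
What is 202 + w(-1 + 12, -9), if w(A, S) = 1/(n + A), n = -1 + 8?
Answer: 3637/18 ≈ 202.06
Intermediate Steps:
n = 7
w(A, S) = 1/(7 + A)
202 + w(-1 + 12, -9) = 202 + 1/(7 + (-1 + 12)) = 202 + 1/(7 + 11) = 202 + 1/18 = 3637/18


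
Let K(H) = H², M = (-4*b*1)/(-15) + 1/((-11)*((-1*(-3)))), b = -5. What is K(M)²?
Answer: 50625/14641 ≈ 3.4578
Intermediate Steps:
M = -15/11 (M = (-4*(-5)*1)/(-15) + 1/((-11)*((-1*(-3)))) = (20*1)*(-1/15) - 1/11/3 = 20*(-1/15) - 1/11*⅓ = -4/3 - 1/33 = -15/11 ≈ -1.3636)
K(M)² = ((-15/11)²)² = (225/121)² = 50625/14641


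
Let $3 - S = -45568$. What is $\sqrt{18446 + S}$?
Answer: $3 \sqrt{7113} \approx 253.02$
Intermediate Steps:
$S = 45571$ ($S = 3 - -45568 = 3 + 45568 = 45571$)
$\sqrt{18446 + S} = \sqrt{18446 + 45571} = \sqrt{64017} = 3 \sqrt{7113}$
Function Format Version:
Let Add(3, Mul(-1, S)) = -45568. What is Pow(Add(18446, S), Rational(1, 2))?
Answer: Mul(3, Pow(7113, Rational(1, 2))) ≈ 253.02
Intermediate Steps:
S = 45571 (S = Add(3, Mul(-1, -45568)) = Add(3, 45568) = 45571)
Pow(Add(18446, S), Rational(1, 2)) = Pow(Add(18446, 45571), Rational(1, 2)) = Pow(64017, Rational(1, 2)) = Mul(3, Pow(7113, Rational(1, 2)))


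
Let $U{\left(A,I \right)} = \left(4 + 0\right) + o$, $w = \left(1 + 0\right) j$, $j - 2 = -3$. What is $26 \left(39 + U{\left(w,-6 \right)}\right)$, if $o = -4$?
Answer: $1014$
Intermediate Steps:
$j = -1$ ($j = 2 - 3 = -1$)
$w = -1$ ($w = \left(1 + 0\right) \left(-1\right) = 1 \left(-1\right) = -1$)
$U{\left(A,I \right)} = 0$ ($U{\left(A,I \right)} = \left(4 + 0\right) - 4 = 4 - 4 = 0$)
$26 \left(39 + U{\left(w,-6 \right)}\right) = 26 \left(39 + 0\right) = 26 \cdot 39 = 1014$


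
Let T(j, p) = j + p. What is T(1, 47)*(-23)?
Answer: -1104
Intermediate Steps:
T(1, 47)*(-23) = (1 + 47)*(-23) = 48*(-23) = -1104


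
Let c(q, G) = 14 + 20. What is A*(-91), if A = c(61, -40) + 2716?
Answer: -250250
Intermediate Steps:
c(q, G) = 34
A = 2750 (A = 34 + 2716 = 2750)
A*(-91) = 2750*(-91) = -250250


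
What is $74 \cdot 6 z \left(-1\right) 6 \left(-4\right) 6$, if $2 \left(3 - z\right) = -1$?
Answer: $223776$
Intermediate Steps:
$z = \frac{7}{2}$ ($z = 3 - - \frac{1}{2} = 3 + \frac{1}{2} = \frac{7}{2} \approx 3.5$)
$74 \cdot 6 z \left(-1\right) 6 \left(-4\right) 6 = 74 \cdot 6 \cdot \frac{7}{2} \left(-1\right) 6 \left(-4\right) 6 = 74 \cdot 21 \left(-1\right) \left(\left(-24\right) 6\right) = 74 \left(-21\right) \left(-144\right) = \left(-1554\right) \left(-144\right) = 223776$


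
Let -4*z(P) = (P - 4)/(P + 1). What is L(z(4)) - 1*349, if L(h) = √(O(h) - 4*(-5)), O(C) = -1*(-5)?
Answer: -344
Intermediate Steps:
O(C) = 5
z(P) = -(-4 + P)/(4*(1 + P)) (z(P) = -(P - 4)/(4*(P + 1)) = -(-4 + P)/(4*(1 + P)))
L(h) = 5 (L(h) = √(5 - 4*(-5)) = √(5 + 20) = √25 = 5)
L(z(4)) - 1*349 = 5 - 1*349 = 5 - 349 = -344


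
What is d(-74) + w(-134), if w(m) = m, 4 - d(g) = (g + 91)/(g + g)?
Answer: -19223/148 ≈ -129.89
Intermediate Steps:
d(g) = 4 - (91 + g)/(2*g) (d(g) = 4 - (g + 91)/(g + g) = 4 - (91 + g)/(2*g))
d(-74) + w(-134) = (7/2)*(-13 - 74)/(-74) - 134 = (7/2)*(-1/74)*(-87) - 134 = 609/148 - 134 = -19223/148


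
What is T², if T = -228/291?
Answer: 5776/9409 ≈ 0.61388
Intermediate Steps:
T = -76/97 (T = -228*1/291 = -76/97 ≈ -0.78351)
T² = (-76/97)² = 5776/9409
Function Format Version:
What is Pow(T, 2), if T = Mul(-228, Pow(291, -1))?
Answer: Rational(5776, 9409) ≈ 0.61388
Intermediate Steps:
T = Rational(-76, 97) (T = Mul(-228, Rational(1, 291)) = Rational(-76, 97) ≈ -0.78351)
Pow(T, 2) = Pow(Rational(-76, 97), 2) = Rational(5776, 9409)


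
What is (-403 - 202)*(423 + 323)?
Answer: -451330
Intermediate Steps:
(-403 - 202)*(423 + 323) = -605*746 = -451330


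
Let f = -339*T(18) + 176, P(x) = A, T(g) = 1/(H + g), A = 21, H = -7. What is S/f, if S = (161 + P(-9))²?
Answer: 364364/1597 ≈ 228.16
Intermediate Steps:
T(g) = 1/(-7 + g)
P(x) = 21
f = 1597/11 (f = -339/(-7 + 18) + 176 = -339/11 + 176 = 1597/11 ≈ 145.18)
S = 33124 (S = (161 + 21)² = 182² = 33124)
S/f = 33124/(1597/11) = 33124*(11/1597) = 364364/1597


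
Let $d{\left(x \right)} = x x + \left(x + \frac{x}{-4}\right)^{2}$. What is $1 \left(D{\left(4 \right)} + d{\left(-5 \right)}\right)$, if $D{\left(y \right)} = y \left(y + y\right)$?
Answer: $\frac{1137}{16} \approx 71.063$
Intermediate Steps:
$D{\left(y \right)} = 2 y^{2}$ ($D{\left(y \right)} = y 2 y = 2 y^{2}$)
$d{\left(x \right)} = \frac{25 x^{2}}{16}$ ($d{\left(x \right)} = x^{2} + \left(x + x \left(- \frac{1}{4}\right)\right)^{2} = x^{2} + \left(x - \frac{x}{4}\right)^{2} = x^{2} + \left(\frac{3 x}{4}\right)^{2} = x^{2} + \frac{9 x^{2}}{16} = \frac{25 x^{2}}{16}$)
$1 \left(D{\left(4 \right)} + d{\left(-5 \right)}\right) = 1 \left(2 \cdot 4^{2} + \frac{25 \left(-5\right)^{2}}{16}\right) = 1 \left(2 \cdot 16 + \frac{25}{16} \cdot 25\right) = 1 \left(32 + \frac{625}{16}\right) = 1 \cdot \frac{1137}{16} = \frac{1137}{16}$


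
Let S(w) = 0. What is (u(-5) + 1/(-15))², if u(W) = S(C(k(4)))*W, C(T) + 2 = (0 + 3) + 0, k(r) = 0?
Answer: 1/225 ≈ 0.0044444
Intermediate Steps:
C(T) = 1 (C(T) = -2 + ((0 + 3) + 0) = -2 + (3 + 0) = -2 + 3 = 1)
u(W) = 0 (u(W) = 0*W = 0)
(u(-5) + 1/(-15))² = (0 + 1/(-15))² = (0 - 1/15)² = (-1/15)² = 1/225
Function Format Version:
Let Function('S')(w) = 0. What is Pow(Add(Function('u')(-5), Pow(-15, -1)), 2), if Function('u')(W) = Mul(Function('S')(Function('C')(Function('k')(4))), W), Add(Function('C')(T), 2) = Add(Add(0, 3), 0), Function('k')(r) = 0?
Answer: Rational(1, 225) ≈ 0.0044444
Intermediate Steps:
Function('C')(T) = 1 (Function('C')(T) = Add(-2, Add(Add(0, 3), 0)) = Add(-2, Add(3, 0)) = Add(-2, 3) = 1)
Function('u')(W) = 0 (Function('u')(W) = Mul(0, W) = 0)
Pow(Add(Function('u')(-5), Pow(-15, -1)), 2) = Pow(Add(0, Pow(-15, -1)), 2) = Pow(Add(0, Rational(-1, 15)), 2) = Pow(Rational(-1, 15), 2) = Rational(1, 225)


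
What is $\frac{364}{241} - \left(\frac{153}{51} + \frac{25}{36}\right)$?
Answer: $- \frac{18949}{8676} \approx -2.1841$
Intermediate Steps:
$\frac{364}{241} - \left(\frac{153}{51} + \frac{25}{36}\right) = 364 \cdot \frac{1}{241} - \left(153 \cdot \frac{1}{51} + 25 \cdot \frac{1}{36}\right) = \frac{364}{241} - \left(3 + \frac{25}{36}\right) = \frac{364}{241} - \frac{133}{36} = - \frac{18949}{8676}$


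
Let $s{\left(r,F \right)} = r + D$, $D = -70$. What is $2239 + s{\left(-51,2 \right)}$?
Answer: $2118$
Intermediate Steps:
$s{\left(r,F \right)} = -70 + r$ ($s{\left(r,F \right)} = r - 70 = -70 + r$)
$2239 + s{\left(-51,2 \right)} = 2239 - 121 = 2118$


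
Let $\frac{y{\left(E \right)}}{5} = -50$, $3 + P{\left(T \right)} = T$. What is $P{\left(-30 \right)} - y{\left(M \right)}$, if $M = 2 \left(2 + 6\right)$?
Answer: $217$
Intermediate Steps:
$P{\left(T \right)} = -3 + T$
$M = 16$ ($M = 2 \cdot 8 = 16$)
$y{\left(E \right)} = -250$ ($y{\left(E \right)} = 5 \left(-50\right) = -250$)
$P{\left(-30 \right)} - y{\left(M \right)} = \left(-3 - 30\right) - -250 = -33 + 250 = 217$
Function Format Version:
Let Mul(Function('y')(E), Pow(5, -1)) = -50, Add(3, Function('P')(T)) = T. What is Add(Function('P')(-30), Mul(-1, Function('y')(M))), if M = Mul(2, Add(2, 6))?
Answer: 217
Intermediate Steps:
Function('P')(T) = Add(-3, T)
M = 16 (M = Mul(2, 8) = 16)
Function('y')(E) = -250 (Function('y')(E) = Mul(5, -50) = -250)
Add(Function('P')(-30), Mul(-1, Function('y')(M))) = Add(Add(-3, -30), Mul(-1, -250)) = Add(-33, 250) = 217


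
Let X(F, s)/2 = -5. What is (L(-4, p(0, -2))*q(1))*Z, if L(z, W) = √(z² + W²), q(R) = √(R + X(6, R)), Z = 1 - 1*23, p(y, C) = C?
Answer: -132*I*√5 ≈ -295.16*I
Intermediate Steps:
Z = -22 (Z = 1 - 23 = -22)
X(F, s) = -10 (X(F, s) = 2*(-5) = -10)
q(R) = √(-10 + R) (q(R) = √(R - 10) = √(-10 + R))
L(z, W) = √(W² + z²)
(L(-4, p(0, -2))*q(1))*Z = (√((-2)² + (-4)²)*√(-10 + 1))*(-22) = (√(4 + 16)*√(-9))*(-22) = (√20*(3*I))*(-22) = ((2*√5)*(3*I))*(-22) = (6*I*√5)*(-22) = -132*I*√5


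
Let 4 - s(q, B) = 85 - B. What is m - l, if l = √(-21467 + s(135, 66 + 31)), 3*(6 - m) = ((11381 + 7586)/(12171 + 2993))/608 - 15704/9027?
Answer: 96628780363/14687001216 - I*√21451 ≈ 6.5792 - 146.46*I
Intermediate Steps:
s(q, B) = -81 + B (s(q, B) = 4 - (85 - B) = 4 + (-85 + B) = -81 + B)
m = 96628780363/14687001216 (m = 6 - (((11381 + 7586)/(12171 + 2993))/608 - 15704/9027)/3 = 6 - ((18967/15164)*(1/608) - 15704*1/9027)/3 = 6 - ((18967*(1/15164))*(1/608) - 15704/9027)/3 = 6 - ((18967/15164)*(1/608) - 15704/9027)/3 = 6 - (18967/9219712 - 15704/9027)/3 = 6 - ⅓*(-8506773067/4895667072) = 6 + 8506773067/14687001216 = 96628780363/14687001216 ≈ 6.5792)
l = I*√21451 (l = √(-21467 + (-81 + (66 + 31))) = √(-21467 + (-81 + 97)) = √(-21467 + 16) = √(-21451) = I*√21451 ≈ 146.46*I)
m - l = 96628780363/14687001216 - I*√21451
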